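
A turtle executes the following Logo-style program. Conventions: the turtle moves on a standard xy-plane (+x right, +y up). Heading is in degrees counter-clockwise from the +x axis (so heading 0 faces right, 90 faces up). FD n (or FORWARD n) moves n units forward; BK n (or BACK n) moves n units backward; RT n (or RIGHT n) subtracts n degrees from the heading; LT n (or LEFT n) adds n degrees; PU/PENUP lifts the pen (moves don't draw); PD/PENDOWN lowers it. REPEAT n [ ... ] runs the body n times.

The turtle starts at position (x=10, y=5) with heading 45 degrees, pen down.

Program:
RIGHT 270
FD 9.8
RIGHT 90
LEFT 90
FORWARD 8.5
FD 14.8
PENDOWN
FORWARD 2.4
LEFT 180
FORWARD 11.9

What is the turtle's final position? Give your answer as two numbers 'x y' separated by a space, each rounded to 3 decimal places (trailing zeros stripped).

Answer: -6.688 21.688

Derivation:
Executing turtle program step by step:
Start: pos=(10,5), heading=45, pen down
RT 270: heading 45 -> 135
FD 9.8: (10,5) -> (3.07,11.93) [heading=135, draw]
RT 90: heading 135 -> 45
LT 90: heading 45 -> 135
FD 8.5: (3.07,11.93) -> (-2.94,17.94) [heading=135, draw]
FD 14.8: (-2.94,17.94) -> (-13.405,28.405) [heading=135, draw]
PD: pen down
FD 2.4: (-13.405,28.405) -> (-15.102,30.102) [heading=135, draw]
LT 180: heading 135 -> 315
FD 11.9: (-15.102,30.102) -> (-6.688,21.688) [heading=315, draw]
Final: pos=(-6.688,21.688), heading=315, 5 segment(s) drawn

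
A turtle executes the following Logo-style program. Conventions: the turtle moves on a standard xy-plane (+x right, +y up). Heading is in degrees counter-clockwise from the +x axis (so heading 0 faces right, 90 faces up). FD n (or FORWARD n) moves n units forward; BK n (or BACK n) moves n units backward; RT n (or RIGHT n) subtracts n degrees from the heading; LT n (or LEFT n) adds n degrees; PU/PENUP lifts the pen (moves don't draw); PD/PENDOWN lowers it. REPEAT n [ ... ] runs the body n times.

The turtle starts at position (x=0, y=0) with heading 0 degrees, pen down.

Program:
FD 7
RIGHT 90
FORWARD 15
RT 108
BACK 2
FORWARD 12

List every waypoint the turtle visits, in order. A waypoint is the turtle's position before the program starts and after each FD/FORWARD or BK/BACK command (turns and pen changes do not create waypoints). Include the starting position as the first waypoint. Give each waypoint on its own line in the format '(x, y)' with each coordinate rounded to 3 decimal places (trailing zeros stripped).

Executing turtle program step by step:
Start: pos=(0,0), heading=0, pen down
FD 7: (0,0) -> (7,0) [heading=0, draw]
RT 90: heading 0 -> 270
FD 15: (7,0) -> (7,-15) [heading=270, draw]
RT 108: heading 270 -> 162
BK 2: (7,-15) -> (8.902,-15.618) [heading=162, draw]
FD 12: (8.902,-15.618) -> (-2.511,-11.91) [heading=162, draw]
Final: pos=(-2.511,-11.91), heading=162, 4 segment(s) drawn
Waypoints (5 total):
(0, 0)
(7, 0)
(7, -15)
(8.902, -15.618)
(-2.511, -11.91)

Answer: (0, 0)
(7, 0)
(7, -15)
(8.902, -15.618)
(-2.511, -11.91)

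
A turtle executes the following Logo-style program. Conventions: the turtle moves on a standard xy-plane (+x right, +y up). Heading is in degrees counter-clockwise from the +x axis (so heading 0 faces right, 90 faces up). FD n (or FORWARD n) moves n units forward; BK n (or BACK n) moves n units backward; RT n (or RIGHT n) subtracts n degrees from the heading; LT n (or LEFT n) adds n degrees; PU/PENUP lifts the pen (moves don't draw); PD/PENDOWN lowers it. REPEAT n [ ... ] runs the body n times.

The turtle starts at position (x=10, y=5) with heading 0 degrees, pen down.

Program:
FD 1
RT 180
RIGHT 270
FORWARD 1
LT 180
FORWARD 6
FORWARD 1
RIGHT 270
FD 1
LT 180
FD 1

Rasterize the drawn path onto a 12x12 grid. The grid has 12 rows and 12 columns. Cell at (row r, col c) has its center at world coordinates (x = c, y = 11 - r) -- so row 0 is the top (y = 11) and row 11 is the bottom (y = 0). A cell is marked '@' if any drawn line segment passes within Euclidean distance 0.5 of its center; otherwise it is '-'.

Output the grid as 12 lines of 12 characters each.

Segment 0: (10,5) -> (11,5)
Segment 1: (11,5) -> (11,4)
Segment 2: (11,4) -> (11,10)
Segment 3: (11,10) -> (11,11)
Segment 4: (11,11) -> (10,11)
Segment 5: (10,11) -> (11,11)

Answer: ----------@@
-----------@
-----------@
-----------@
-----------@
-----------@
----------@@
-----------@
------------
------------
------------
------------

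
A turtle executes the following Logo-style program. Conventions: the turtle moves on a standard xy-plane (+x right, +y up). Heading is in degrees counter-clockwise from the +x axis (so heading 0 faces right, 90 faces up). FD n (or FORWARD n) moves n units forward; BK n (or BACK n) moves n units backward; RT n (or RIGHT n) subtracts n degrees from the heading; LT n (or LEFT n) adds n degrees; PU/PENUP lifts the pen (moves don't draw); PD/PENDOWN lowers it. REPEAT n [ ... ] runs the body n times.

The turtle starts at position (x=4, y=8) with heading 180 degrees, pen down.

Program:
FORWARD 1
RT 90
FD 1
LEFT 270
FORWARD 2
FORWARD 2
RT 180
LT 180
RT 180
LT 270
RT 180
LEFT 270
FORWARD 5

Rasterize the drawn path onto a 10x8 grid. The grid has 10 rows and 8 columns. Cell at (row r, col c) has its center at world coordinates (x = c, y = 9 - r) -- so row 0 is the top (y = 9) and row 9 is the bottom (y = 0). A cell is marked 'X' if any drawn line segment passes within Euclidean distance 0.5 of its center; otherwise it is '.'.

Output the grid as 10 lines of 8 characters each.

Segment 0: (4,8) -> (3,8)
Segment 1: (3,8) -> (3,9)
Segment 2: (3,9) -> (5,9)
Segment 3: (5,9) -> (7,9)
Segment 4: (7,9) -> (2,9)

Answer: ..XXXXXX
...XX...
........
........
........
........
........
........
........
........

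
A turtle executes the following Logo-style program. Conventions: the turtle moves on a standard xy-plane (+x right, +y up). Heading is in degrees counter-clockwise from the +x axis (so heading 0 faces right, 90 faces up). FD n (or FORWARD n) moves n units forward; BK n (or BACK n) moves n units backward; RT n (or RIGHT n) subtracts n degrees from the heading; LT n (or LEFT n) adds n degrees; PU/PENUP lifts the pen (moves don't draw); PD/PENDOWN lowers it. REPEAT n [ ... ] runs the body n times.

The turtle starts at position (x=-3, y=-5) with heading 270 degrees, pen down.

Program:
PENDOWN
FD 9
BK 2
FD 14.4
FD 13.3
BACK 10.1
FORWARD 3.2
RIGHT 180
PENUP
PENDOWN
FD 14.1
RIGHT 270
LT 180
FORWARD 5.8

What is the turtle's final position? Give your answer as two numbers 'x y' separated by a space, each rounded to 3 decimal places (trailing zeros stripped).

Executing turtle program step by step:
Start: pos=(-3,-5), heading=270, pen down
PD: pen down
FD 9: (-3,-5) -> (-3,-14) [heading=270, draw]
BK 2: (-3,-14) -> (-3,-12) [heading=270, draw]
FD 14.4: (-3,-12) -> (-3,-26.4) [heading=270, draw]
FD 13.3: (-3,-26.4) -> (-3,-39.7) [heading=270, draw]
BK 10.1: (-3,-39.7) -> (-3,-29.6) [heading=270, draw]
FD 3.2: (-3,-29.6) -> (-3,-32.8) [heading=270, draw]
RT 180: heading 270 -> 90
PU: pen up
PD: pen down
FD 14.1: (-3,-32.8) -> (-3,-18.7) [heading=90, draw]
RT 270: heading 90 -> 180
LT 180: heading 180 -> 0
FD 5.8: (-3,-18.7) -> (2.8,-18.7) [heading=0, draw]
Final: pos=(2.8,-18.7), heading=0, 8 segment(s) drawn

Answer: 2.8 -18.7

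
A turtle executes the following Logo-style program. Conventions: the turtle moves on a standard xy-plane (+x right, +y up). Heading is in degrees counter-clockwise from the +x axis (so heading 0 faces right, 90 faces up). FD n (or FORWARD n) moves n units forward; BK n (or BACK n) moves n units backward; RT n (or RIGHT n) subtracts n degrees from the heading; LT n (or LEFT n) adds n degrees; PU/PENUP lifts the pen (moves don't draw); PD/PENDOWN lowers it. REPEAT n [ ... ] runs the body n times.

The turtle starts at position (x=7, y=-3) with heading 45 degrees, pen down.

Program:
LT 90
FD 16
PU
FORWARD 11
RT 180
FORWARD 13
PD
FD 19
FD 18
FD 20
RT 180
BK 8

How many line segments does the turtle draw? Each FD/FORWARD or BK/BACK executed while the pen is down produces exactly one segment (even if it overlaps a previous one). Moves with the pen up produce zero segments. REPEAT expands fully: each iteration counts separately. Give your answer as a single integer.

Answer: 5

Derivation:
Executing turtle program step by step:
Start: pos=(7,-3), heading=45, pen down
LT 90: heading 45 -> 135
FD 16: (7,-3) -> (-4.314,8.314) [heading=135, draw]
PU: pen up
FD 11: (-4.314,8.314) -> (-12.092,16.092) [heading=135, move]
RT 180: heading 135 -> 315
FD 13: (-12.092,16.092) -> (-2.899,6.899) [heading=315, move]
PD: pen down
FD 19: (-2.899,6.899) -> (10.536,-6.536) [heading=315, draw]
FD 18: (10.536,-6.536) -> (23.263,-19.263) [heading=315, draw]
FD 20: (23.263,-19.263) -> (37.406,-33.406) [heading=315, draw]
RT 180: heading 315 -> 135
BK 8: (37.406,-33.406) -> (43.062,-39.062) [heading=135, draw]
Final: pos=(43.062,-39.062), heading=135, 5 segment(s) drawn
Segments drawn: 5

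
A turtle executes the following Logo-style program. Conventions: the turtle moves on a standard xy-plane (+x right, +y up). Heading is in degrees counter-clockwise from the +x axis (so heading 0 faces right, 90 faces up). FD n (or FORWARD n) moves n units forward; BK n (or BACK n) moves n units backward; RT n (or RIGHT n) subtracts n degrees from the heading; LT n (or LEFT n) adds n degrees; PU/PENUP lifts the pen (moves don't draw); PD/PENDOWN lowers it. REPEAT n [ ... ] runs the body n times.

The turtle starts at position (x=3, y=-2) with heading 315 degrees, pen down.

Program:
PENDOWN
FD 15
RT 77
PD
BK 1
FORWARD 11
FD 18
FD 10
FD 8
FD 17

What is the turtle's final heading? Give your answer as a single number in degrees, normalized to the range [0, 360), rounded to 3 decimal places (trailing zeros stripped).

Executing turtle program step by step:
Start: pos=(3,-2), heading=315, pen down
PD: pen down
FD 15: (3,-2) -> (13.607,-12.607) [heading=315, draw]
RT 77: heading 315 -> 238
PD: pen down
BK 1: (13.607,-12.607) -> (14.137,-11.759) [heading=238, draw]
FD 11: (14.137,-11.759) -> (8.307,-21.087) [heading=238, draw]
FD 18: (8.307,-21.087) -> (-1.231,-36.352) [heading=238, draw]
FD 10: (-1.231,-36.352) -> (-6.53,-44.832) [heading=238, draw]
FD 8: (-6.53,-44.832) -> (-10.77,-51.617) [heading=238, draw]
FD 17: (-10.77,-51.617) -> (-19.778,-66.034) [heading=238, draw]
Final: pos=(-19.778,-66.034), heading=238, 7 segment(s) drawn

Answer: 238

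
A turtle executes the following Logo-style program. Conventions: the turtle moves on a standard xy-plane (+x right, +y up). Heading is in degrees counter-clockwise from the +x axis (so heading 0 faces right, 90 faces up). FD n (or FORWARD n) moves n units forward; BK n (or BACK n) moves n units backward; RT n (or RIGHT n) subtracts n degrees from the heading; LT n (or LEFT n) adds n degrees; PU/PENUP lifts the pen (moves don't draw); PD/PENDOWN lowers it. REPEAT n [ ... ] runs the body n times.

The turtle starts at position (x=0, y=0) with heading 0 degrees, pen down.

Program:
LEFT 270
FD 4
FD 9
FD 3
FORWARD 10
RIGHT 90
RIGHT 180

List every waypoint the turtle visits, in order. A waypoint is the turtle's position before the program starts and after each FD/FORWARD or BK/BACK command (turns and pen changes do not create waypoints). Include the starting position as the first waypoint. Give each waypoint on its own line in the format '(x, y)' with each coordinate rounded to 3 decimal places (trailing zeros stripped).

Answer: (0, 0)
(0, -4)
(0, -13)
(0, -16)
(0, -26)

Derivation:
Executing turtle program step by step:
Start: pos=(0,0), heading=0, pen down
LT 270: heading 0 -> 270
FD 4: (0,0) -> (0,-4) [heading=270, draw]
FD 9: (0,-4) -> (0,-13) [heading=270, draw]
FD 3: (0,-13) -> (0,-16) [heading=270, draw]
FD 10: (0,-16) -> (0,-26) [heading=270, draw]
RT 90: heading 270 -> 180
RT 180: heading 180 -> 0
Final: pos=(0,-26), heading=0, 4 segment(s) drawn
Waypoints (5 total):
(0, 0)
(0, -4)
(0, -13)
(0, -16)
(0, -26)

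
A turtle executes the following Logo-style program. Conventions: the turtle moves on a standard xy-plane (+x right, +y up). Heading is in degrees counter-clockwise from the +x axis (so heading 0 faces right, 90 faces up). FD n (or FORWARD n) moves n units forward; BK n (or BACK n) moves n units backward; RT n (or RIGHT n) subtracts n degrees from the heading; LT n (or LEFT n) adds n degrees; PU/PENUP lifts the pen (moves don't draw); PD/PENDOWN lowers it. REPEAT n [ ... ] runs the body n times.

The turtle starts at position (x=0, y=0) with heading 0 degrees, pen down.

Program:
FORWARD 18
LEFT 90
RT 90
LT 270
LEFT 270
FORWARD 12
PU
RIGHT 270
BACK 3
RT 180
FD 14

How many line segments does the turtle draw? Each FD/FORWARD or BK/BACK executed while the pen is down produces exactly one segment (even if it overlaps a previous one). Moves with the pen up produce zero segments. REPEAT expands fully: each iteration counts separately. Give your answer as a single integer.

Executing turtle program step by step:
Start: pos=(0,0), heading=0, pen down
FD 18: (0,0) -> (18,0) [heading=0, draw]
LT 90: heading 0 -> 90
RT 90: heading 90 -> 0
LT 270: heading 0 -> 270
LT 270: heading 270 -> 180
FD 12: (18,0) -> (6,0) [heading=180, draw]
PU: pen up
RT 270: heading 180 -> 270
BK 3: (6,0) -> (6,3) [heading=270, move]
RT 180: heading 270 -> 90
FD 14: (6,3) -> (6,17) [heading=90, move]
Final: pos=(6,17), heading=90, 2 segment(s) drawn
Segments drawn: 2

Answer: 2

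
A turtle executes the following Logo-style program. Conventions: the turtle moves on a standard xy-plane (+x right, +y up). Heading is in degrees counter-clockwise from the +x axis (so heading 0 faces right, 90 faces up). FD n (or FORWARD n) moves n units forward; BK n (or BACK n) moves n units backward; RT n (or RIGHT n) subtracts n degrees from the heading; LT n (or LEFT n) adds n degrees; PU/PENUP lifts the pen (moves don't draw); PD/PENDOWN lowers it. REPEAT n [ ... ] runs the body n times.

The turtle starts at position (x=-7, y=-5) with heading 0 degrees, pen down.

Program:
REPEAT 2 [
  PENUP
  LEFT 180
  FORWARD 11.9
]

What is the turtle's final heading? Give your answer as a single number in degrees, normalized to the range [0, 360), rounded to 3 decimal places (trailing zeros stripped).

Executing turtle program step by step:
Start: pos=(-7,-5), heading=0, pen down
REPEAT 2 [
  -- iteration 1/2 --
  PU: pen up
  LT 180: heading 0 -> 180
  FD 11.9: (-7,-5) -> (-18.9,-5) [heading=180, move]
  -- iteration 2/2 --
  PU: pen up
  LT 180: heading 180 -> 0
  FD 11.9: (-18.9,-5) -> (-7,-5) [heading=0, move]
]
Final: pos=(-7,-5), heading=0, 0 segment(s) drawn

Answer: 0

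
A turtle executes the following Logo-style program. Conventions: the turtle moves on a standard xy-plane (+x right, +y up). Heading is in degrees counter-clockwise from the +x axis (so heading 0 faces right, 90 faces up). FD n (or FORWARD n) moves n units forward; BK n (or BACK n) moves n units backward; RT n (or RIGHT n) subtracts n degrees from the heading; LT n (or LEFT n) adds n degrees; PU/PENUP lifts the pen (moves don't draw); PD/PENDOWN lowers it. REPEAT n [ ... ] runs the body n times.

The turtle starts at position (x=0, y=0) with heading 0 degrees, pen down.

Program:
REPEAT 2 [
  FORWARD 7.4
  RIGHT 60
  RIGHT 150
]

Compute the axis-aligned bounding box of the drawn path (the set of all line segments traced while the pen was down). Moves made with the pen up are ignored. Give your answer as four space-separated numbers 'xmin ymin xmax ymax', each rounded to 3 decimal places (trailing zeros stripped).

Executing turtle program step by step:
Start: pos=(0,0), heading=0, pen down
REPEAT 2 [
  -- iteration 1/2 --
  FD 7.4: (0,0) -> (7.4,0) [heading=0, draw]
  RT 60: heading 0 -> 300
  RT 150: heading 300 -> 150
  -- iteration 2/2 --
  FD 7.4: (7.4,0) -> (0.991,3.7) [heading=150, draw]
  RT 60: heading 150 -> 90
  RT 150: heading 90 -> 300
]
Final: pos=(0.991,3.7), heading=300, 2 segment(s) drawn

Segment endpoints: x in {0, 0.991, 7.4}, y in {0, 3.7}
xmin=0, ymin=0, xmax=7.4, ymax=3.7

Answer: 0 0 7.4 3.7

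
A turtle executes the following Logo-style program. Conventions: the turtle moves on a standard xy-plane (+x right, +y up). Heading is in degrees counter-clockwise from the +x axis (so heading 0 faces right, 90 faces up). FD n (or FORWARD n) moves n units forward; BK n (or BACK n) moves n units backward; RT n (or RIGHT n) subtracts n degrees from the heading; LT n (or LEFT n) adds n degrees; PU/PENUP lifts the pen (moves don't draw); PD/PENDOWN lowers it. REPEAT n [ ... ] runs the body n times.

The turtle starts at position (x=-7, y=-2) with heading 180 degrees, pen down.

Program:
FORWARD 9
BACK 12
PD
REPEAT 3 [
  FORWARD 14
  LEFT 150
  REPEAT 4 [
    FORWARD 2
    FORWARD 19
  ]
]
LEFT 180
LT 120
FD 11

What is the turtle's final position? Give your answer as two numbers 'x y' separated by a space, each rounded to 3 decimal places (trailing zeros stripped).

Executing turtle program step by step:
Start: pos=(-7,-2), heading=180, pen down
FD 9: (-7,-2) -> (-16,-2) [heading=180, draw]
BK 12: (-16,-2) -> (-4,-2) [heading=180, draw]
PD: pen down
REPEAT 3 [
  -- iteration 1/3 --
  FD 14: (-4,-2) -> (-18,-2) [heading=180, draw]
  LT 150: heading 180 -> 330
  REPEAT 4 [
    -- iteration 1/4 --
    FD 2: (-18,-2) -> (-16.268,-3) [heading=330, draw]
    FD 19: (-16.268,-3) -> (0.187,-12.5) [heading=330, draw]
    -- iteration 2/4 --
    FD 2: (0.187,-12.5) -> (1.919,-13.5) [heading=330, draw]
    FD 19: (1.919,-13.5) -> (18.373,-23) [heading=330, draw]
    -- iteration 3/4 --
    FD 2: (18.373,-23) -> (20.105,-24) [heading=330, draw]
    FD 19: (20.105,-24) -> (36.56,-33.5) [heading=330, draw]
    -- iteration 4/4 --
    FD 2: (36.56,-33.5) -> (38.292,-34.5) [heading=330, draw]
    FD 19: (38.292,-34.5) -> (54.746,-44) [heading=330, draw]
  ]
  -- iteration 2/3 --
  FD 14: (54.746,-44) -> (66.87,-51) [heading=330, draw]
  LT 150: heading 330 -> 120
  REPEAT 4 [
    -- iteration 1/4 --
    FD 2: (66.87,-51) -> (65.87,-49.268) [heading=120, draw]
    FD 19: (65.87,-49.268) -> (56.37,-32.813) [heading=120, draw]
    -- iteration 2/4 --
    FD 2: (56.37,-32.813) -> (55.37,-31.081) [heading=120, draw]
    FD 19: (55.37,-31.081) -> (45.87,-14.627) [heading=120, draw]
    -- iteration 3/4 --
    FD 2: (45.87,-14.627) -> (44.87,-12.895) [heading=120, draw]
    FD 19: (44.87,-12.895) -> (35.37,3.56) [heading=120, draw]
    -- iteration 4/4 --
    FD 2: (35.37,3.56) -> (34.37,5.292) [heading=120, draw]
    FD 19: (34.37,5.292) -> (24.87,21.746) [heading=120, draw]
  ]
  -- iteration 3/3 --
  FD 14: (24.87,21.746) -> (17.87,33.87) [heading=120, draw]
  LT 150: heading 120 -> 270
  REPEAT 4 [
    -- iteration 1/4 --
    FD 2: (17.87,33.87) -> (17.87,31.87) [heading=270, draw]
    FD 19: (17.87,31.87) -> (17.87,12.87) [heading=270, draw]
    -- iteration 2/4 --
    FD 2: (17.87,12.87) -> (17.87,10.87) [heading=270, draw]
    FD 19: (17.87,10.87) -> (17.87,-8.13) [heading=270, draw]
    -- iteration 3/4 --
    FD 2: (17.87,-8.13) -> (17.87,-10.13) [heading=270, draw]
    FD 19: (17.87,-10.13) -> (17.87,-29.13) [heading=270, draw]
    -- iteration 4/4 --
    FD 2: (17.87,-29.13) -> (17.87,-31.13) [heading=270, draw]
    FD 19: (17.87,-31.13) -> (17.87,-50.13) [heading=270, draw]
  ]
]
LT 180: heading 270 -> 90
LT 120: heading 90 -> 210
FD 11: (17.87,-50.13) -> (8.344,-55.63) [heading=210, draw]
Final: pos=(8.344,-55.63), heading=210, 30 segment(s) drawn

Answer: 8.344 -55.63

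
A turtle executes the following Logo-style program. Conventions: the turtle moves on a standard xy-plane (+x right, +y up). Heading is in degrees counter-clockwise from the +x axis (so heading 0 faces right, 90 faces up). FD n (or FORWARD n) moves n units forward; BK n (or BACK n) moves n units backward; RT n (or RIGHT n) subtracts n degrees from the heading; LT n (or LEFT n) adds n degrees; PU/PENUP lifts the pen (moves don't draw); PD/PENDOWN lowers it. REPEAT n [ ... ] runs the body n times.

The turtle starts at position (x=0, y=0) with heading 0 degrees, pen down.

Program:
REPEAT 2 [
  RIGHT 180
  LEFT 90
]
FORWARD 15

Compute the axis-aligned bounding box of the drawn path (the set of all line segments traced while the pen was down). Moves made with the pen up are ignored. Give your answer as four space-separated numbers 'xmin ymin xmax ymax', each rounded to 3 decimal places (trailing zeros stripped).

Executing turtle program step by step:
Start: pos=(0,0), heading=0, pen down
REPEAT 2 [
  -- iteration 1/2 --
  RT 180: heading 0 -> 180
  LT 90: heading 180 -> 270
  -- iteration 2/2 --
  RT 180: heading 270 -> 90
  LT 90: heading 90 -> 180
]
FD 15: (0,0) -> (-15,0) [heading=180, draw]
Final: pos=(-15,0), heading=180, 1 segment(s) drawn

Segment endpoints: x in {-15, 0}, y in {0, 0}
xmin=-15, ymin=0, xmax=0, ymax=0

Answer: -15 0 0 0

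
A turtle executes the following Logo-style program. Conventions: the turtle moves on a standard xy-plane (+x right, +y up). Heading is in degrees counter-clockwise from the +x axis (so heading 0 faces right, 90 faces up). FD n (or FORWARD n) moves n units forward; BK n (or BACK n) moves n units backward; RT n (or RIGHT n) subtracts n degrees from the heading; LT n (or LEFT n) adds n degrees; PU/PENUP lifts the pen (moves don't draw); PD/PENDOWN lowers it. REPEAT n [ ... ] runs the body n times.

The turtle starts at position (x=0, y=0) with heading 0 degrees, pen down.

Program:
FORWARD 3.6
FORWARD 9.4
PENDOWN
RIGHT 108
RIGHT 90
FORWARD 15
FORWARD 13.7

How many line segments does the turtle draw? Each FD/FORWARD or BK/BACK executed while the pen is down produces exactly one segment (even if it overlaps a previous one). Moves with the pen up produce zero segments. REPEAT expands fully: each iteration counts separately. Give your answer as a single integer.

Executing turtle program step by step:
Start: pos=(0,0), heading=0, pen down
FD 3.6: (0,0) -> (3.6,0) [heading=0, draw]
FD 9.4: (3.6,0) -> (13,0) [heading=0, draw]
PD: pen down
RT 108: heading 0 -> 252
RT 90: heading 252 -> 162
FD 15: (13,0) -> (-1.266,4.635) [heading=162, draw]
FD 13.7: (-1.266,4.635) -> (-14.295,8.869) [heading=162, draw]
Final: pos=(-14.295,8.869), heading=162, 4 segment(s) drawn
Segments drawn: 4

Answer: 4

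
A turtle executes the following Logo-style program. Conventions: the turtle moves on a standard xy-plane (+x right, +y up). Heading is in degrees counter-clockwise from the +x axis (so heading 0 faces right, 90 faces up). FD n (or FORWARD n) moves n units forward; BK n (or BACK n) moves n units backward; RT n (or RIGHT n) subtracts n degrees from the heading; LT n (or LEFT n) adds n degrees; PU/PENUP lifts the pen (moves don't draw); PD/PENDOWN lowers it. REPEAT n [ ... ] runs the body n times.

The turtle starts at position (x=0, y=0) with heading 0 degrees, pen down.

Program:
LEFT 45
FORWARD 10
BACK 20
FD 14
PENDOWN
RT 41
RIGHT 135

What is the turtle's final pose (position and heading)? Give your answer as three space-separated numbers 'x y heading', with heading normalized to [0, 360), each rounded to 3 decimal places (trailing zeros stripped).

Executing turtle program step by step:
Start: pos=(0,0), heading=0, pen down
LT 45: heading 0 -> 45
FD 10: (0,0) -> (7.071,7.071) [heading=45, draw]
BK 20: (7.071,7.071) -> (-7.071,-7.071) [heading=45, draw]
FD 14: (-7.071,-7.071) -> (2.828,2.828) [heading=45, draw]
PD: pen down
RT 41: heading 45 -> 4
RT 135: heading 4 -> 229
Final: pos=(2.828,2.828), heading=229, 3 segment(s) drawn

Answer: 2.828 2.828 229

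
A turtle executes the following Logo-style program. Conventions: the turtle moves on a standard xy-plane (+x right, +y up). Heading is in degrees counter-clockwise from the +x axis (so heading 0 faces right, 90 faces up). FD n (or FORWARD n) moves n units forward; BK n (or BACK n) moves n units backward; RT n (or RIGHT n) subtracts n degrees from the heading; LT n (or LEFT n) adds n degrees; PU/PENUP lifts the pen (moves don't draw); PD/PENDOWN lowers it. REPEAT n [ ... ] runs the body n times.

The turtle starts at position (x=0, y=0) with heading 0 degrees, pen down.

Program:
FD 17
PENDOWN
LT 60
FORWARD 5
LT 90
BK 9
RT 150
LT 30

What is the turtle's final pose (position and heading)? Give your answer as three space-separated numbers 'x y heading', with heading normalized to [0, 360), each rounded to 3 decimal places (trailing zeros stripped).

Executing turtle program step by step:
Start: pos=(0,0), heading=0, pen down
FD 17: (0,0) -> (17,0) [heading=0, draw]
PD: pen down
LT 60: heading 0 -> 60
FD 5: (17,0) -> (19.5,4.33) [heading=60, draw]
LT 90: heading 60 -> 150
BK 9: (19.5,4.33) -> (27.294,-0.17) [heading=150, draw]
RT 150: heading 150 -> 0
LT 30: heading 0 -> 30
Final: pos=(27.294,-0.17), heading=30, 3 segment(s) drawn

Answer: 27.294 -0.17 30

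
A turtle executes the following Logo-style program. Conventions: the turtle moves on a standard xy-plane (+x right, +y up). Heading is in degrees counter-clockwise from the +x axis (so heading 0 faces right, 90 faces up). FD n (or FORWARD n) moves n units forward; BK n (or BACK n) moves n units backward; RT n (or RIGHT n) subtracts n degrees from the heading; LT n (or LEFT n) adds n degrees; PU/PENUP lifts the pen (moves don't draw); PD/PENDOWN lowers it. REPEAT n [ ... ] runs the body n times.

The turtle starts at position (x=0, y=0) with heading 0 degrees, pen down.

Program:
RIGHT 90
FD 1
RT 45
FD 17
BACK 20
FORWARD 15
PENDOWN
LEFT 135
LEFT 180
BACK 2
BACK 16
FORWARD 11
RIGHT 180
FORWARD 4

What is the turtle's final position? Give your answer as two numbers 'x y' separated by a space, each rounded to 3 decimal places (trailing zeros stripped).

Answer: 2.515 -9.485

Derivation:
Executing turtle program step by step:
Start: pos=(0,0), heading=0, pen down
RT 90: heading 0 -> 270
FD 1: (0,0) -> (0,-1) [heading=270, draw]
RT 45: heading 270 -> 225
FD 17: (0,-1) -> (-12.021,-13.021) [heading=225, draw]
BK 20: (-12.021,-13.021) -> (2.121,1.121) [heading=225, draw]
FD 15: (2.121,1.121) -> (-8.485,-9.485) [heading=225, draw]
PD: pen down
LT 135: heading 225 -> 0
LT 180: heading 0 -> 180
BK 2: (-8.485,-9.485) -> (-6.485,-9.485) [heading=180, draw]
BK 16: (-6.485,-9.485) -> (9.515,-9.485) [heading=180, draw]
FD 11: (9.515,-9.485) -> (-1.485,-9.485) [heading=180, draw]
RT 180: heading 180 -> 0
FD 4: (-1.485,-9.485) -> (2.515,-9.485) [heading=0, draw]
Final: pos=(2.515,-9.485), heading=0, 8 segment(s) drawn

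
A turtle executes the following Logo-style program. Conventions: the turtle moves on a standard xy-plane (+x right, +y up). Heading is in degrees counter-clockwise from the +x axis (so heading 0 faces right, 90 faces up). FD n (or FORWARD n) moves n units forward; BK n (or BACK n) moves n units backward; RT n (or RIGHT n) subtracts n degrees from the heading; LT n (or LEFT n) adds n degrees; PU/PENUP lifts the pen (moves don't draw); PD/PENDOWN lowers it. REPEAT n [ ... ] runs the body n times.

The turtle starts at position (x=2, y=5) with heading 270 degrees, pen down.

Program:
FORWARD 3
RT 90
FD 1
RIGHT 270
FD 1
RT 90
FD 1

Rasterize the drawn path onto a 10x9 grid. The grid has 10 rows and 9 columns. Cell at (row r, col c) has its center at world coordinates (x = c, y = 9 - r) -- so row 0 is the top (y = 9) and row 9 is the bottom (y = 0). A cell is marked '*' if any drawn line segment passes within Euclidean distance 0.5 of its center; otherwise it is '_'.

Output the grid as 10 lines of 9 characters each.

Segment 0: (2,5) -> (2,2)
Segment 1: (2,2) -> (1,2)
Segment 2: (1,2) -> (1,1)
Segment 3: (1,1) -> (-0,1)

Answer: _________
_________
_________
_________
__*______
__*______
__*______
_**______
**_______
_________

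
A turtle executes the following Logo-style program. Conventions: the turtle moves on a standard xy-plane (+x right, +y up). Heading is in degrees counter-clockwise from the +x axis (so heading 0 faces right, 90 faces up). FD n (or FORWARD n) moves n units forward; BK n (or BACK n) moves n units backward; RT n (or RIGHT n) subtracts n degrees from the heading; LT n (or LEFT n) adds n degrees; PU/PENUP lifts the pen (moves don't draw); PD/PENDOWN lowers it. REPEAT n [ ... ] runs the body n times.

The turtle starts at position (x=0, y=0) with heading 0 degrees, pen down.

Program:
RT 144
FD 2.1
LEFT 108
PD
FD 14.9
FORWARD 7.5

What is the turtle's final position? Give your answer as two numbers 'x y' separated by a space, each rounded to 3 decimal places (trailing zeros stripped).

Answer: 16.423 -14.401

Derivation:
Executing turtle program step by step:
Start: pos=(0,0), heading=0, pen down
RT 144: heading 0 -> 216
FD 2.1: (0,0) -> (-1.699,-1.234) [heading=216, draw]
LT 108: heading 216 -> 324
PD: pen down
FD 14.9: (-1.699,-1.234) -> (10.355,-9.992) [heading=324, draw]
FD 7.5: (10.355,-9.992) -> (16.423,-14.401) [heading=324, draw]
Final: pos=(16.423,-14.401), heading=324, 3 segment(s) drawn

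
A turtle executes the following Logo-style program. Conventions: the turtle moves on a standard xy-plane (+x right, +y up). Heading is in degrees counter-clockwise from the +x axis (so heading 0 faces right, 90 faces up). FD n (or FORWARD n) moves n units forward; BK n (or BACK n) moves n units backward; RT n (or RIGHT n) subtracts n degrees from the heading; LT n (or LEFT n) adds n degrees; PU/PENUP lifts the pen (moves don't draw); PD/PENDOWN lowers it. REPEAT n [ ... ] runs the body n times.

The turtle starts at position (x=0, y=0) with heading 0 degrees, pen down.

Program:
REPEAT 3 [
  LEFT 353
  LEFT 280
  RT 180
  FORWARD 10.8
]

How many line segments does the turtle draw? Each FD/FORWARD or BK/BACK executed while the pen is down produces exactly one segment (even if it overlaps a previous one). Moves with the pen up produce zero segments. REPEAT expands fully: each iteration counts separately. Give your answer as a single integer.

Answer: 3

Derivation:
Executing turtle program step by step:
Start: pos=(0,0), heading=0, pen down
REPEAT 3 [
  -- iteration 1/3 --
  LT 353: heading 0 -> 353
  LT 280: heading 353 -> 273
  RT 180: heading 273 -> 93
  FD 10.8: (0,0) -> (-0.565,10.785) [heading=93, draw]
  -- iteration 2/3 --
  LT 353: heading 93 -> 86
  LT 280: heading 86 -> 6
  RT 180: heading 6 -> 186
  FD 10.8: (-0.565,10.785) -> (-11.306,9.656) [heading=186, draw]
  -- iteration 3/3 --
  LT 353: heading 186 -> 179
  LT 280: heading 179 -> 99
  RT 180: heading 99 -> 279
  FD 10.8: (-11.306,9.656) -> (-9.617,-1.011) [heading=279, draw]
]
Final: pos=(-9.617,-1.011), heading=279, 3 segment(s) drawn
Segments drawn: 3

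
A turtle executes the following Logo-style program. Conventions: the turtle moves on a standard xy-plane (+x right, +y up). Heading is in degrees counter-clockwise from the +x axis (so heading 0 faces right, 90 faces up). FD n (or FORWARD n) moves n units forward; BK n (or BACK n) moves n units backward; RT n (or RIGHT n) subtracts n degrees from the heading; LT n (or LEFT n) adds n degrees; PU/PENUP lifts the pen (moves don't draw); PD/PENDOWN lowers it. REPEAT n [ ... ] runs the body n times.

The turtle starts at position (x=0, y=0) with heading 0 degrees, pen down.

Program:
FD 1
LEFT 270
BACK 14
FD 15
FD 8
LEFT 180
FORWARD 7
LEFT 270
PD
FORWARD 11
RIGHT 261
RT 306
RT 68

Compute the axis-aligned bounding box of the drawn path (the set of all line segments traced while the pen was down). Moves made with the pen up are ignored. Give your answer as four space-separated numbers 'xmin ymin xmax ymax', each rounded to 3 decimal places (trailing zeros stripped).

Executing turtle program step by step:
Start: pos=(0,0), heading=0, pen down
FD 1: (0,0) -> (1,0) [heading=0, draw]
LT 270: heading 0 -> 270
BK 14: (1,0) -> (1,14) [heading=270, draw]
FD 15: (1,14) -> (1,-1) [heading=270, draw]
FD 8: (1,-1) -> (1,-9) [heading=270, draw]
LT 180: heading 270 -> 90
FD 7: (1,-9) -> (1,-2) [heading=90, draw]
LT 270: heading 90 -> 0
PD: pen down
FD 11: (1,-2) -> (12,-2) [heading=0, draw]
RT 261: heading 0 -> 99
RT 306: heading 99 -> 153
RT 68: heading 153 -> 85
Final: pos=(12,-2), heading=85, 6 segment(s) drawn

Segment endpoints: x in {0, 1, 1, 1, 1, 1, 12}, y in {-9, -2, -2, -1, 0, 14}
xmin=0, ymin=-9, xmax=12, ymax=14

Answer: 0 -9 12 14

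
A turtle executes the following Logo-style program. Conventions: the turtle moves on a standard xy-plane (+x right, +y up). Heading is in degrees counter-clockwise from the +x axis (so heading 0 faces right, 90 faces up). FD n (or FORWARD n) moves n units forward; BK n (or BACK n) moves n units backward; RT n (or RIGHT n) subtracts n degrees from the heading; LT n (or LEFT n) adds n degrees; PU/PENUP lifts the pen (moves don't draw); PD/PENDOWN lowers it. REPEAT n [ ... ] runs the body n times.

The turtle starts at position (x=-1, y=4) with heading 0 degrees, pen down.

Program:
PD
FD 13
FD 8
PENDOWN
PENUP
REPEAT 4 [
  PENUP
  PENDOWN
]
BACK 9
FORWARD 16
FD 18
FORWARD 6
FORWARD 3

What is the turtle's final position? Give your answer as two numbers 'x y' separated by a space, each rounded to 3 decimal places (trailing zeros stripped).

Answer: 54 4

Derivation:
Executing turtle program step by step:
Start: pos=(-1,4), heading=0, pen down
PD: pen down
FD 13: (-1,4) -> (12,4) [heading=0, draw]
FD 8: (12,4) -> (20,4) [heading=0, draw]
PD: pen down
PU: pen up
REPEAT 4 [
  -- iteration 1/4 --
  PU: pen up
  PD: pen down
  -- iteration 2/4 --
  PU: pen up
  PD: pen down
  -- iteration 3/4 --
  PU: pen up
  PD: pen down
  -- iteration 4/4 --
  PU: pen up
  PD: pen down
]
BK 9: (20,4) -> (11,4) [heading=0, draw]
FD 16: (11,4) -> (27,4) [heading=0, draw]
FD 18: (27,4) -> (45,4) [heading=0, draw]
FD 6: (45,4) -> (51,4) [heading=0, draw]
FD 3: (51,4) -> (54,4) [heading=0, draw]
Final: pos=(54,4), heading=0, 7 segment(s) drawn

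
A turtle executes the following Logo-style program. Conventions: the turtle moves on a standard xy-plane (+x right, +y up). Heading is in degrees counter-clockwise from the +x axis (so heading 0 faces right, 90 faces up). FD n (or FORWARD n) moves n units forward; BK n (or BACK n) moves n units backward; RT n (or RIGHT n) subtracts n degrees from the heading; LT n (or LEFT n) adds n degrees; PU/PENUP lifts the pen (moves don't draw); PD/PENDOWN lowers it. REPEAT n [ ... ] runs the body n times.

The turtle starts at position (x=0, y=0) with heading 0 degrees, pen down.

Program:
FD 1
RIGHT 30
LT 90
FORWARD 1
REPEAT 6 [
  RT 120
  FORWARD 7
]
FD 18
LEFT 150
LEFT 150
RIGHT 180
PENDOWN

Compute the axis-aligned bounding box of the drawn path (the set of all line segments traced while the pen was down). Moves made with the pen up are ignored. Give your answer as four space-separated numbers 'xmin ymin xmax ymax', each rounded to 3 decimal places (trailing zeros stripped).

Answer: -2 -5.196 10.5 16.454

Derivation:
Executing turtle program step by step:
Start: pos=(0,0), heading=0, pen down
FD 1: (0,0) -> (1,0) [heading=0, draw]
RT 30: heading 0 -> 330
LT 90: heading 330 -> 60
FD 1: (1,0) -> (1.5,0.866) [heading=60, draw]
REPEAT 6 [
  -- iteration 1/6 --
  RT 120: heading 60 -> 300
  FD 7: (1.5,0.866) -> (5,-5.196) [heading=300, draw]
  -- iteration 2/6 --
  RT 120: heading 300 -> 180
  FD 7: (5,-5.196) -> (-2,-5.196) [heading=180, draw]
  -- iteration 3/6 --
  RT 120: heading 180 -> 60
  FD 7: (-2,-5.196) -> (1.5,0.866) [heading=60, draw]
  -- iteration 4/6 --
  RT 120: heading 60 -> 300
  FD 7: (1.5,0.866) -> (5,-5.196) [heading=300, draw]
  -- iteration 5/6 --
  RT 120: heading 300 -> 180
  FD 7: (5,-5.196) -> (-2,-5.196) [heading=180, draw]
  -- iteration 6/6 --
  RT 120: heading 180 -> 60
  FD 7: (-2,-5.196) -> (1.5,0.866) [heading=60, draw]
]
FD 18: (1.5,0.866) -> (10.5,16.454) [heading=60, draw]
LT 150: heading 60 -> 210
LT 150: heading 210 -> 0
RT 180: heading 0 -> 180
PD: pen down
Final: pos=(10.5,16.454), heading=180, 9 segment(s) drawn

Segment endpoints: x in {-2, -2, 0, 1, 1.5, 1.5, 1.5, 5, 5, 10.5}, y in {-5.196, -5.196, -5.196, -5.196, 0, 0.866, 0.866, 16.454}
xmin=-2, ymin=-5.196, xmax=10.5, ymax=16.454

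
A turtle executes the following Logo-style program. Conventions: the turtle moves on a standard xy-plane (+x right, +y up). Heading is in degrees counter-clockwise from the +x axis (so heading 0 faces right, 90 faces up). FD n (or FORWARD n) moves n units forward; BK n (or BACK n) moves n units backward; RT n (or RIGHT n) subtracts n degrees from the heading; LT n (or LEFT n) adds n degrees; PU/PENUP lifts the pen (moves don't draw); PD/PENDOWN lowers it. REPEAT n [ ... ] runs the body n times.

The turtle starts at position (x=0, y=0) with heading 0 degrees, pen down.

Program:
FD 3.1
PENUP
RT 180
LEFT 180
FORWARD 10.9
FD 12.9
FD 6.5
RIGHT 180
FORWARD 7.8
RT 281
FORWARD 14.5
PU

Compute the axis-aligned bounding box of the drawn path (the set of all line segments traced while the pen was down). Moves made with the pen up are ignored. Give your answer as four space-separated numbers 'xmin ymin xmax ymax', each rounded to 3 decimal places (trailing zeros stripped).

Answer: 0 0 3.1 0

Derivation:
Executing turtle program step by step:
Start: pos=(0,0), heading=0, pen down
FD 3.1: (0,0) -> (3.1,0) [heading=0, draw]
PU: pen up
RT 180: heading 0 -> 180
LT 180: heading 180 -> 0
FD 10.9: (3.1,0) -> (14,0) [heading=0, move]
FD 12.9: (14,0) -> (26.9,0) [heading=0, move]
FD 6.5: (26.9,0) -> (33.4,0) [heading=0, move]
RT 180: heading 0 -> 180
FD 7.8: (33.4,0) -> (25.6,0) [heading=180, move]
RT 281: heading 180 -> 259
FD 14.5: (25.6,0) -> (22.833,-14.234) [heading=259, move]
PU: pen up
Final: pos=(22.833,-14.234), heading=259, 1 segment(s) drawn

Segment endpoints: x in {0, 3.1}, y in {0}
xmin=0, ymin=0, xmax=3.1, ymax=0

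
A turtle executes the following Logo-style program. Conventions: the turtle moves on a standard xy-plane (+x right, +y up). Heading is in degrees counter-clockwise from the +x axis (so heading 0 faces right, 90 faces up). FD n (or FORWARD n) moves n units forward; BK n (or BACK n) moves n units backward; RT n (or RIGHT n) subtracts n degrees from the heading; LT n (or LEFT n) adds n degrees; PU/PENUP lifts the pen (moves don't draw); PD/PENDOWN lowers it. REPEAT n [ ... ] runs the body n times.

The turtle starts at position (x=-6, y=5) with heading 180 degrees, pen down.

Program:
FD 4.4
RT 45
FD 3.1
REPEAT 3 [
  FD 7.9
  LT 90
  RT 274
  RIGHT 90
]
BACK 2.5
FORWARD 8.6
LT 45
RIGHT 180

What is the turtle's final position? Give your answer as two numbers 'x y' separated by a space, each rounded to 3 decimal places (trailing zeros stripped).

Answer: -14.27 4.608

Derivation:
Executing turtle program step by step:
Start: pos=(-6,5), heading=180, pen down
FD 4.4: (-6,5) -> (-10.4,5) [heading=180, draw]
RT 45: heading 180 -> 135
FD 3.1: (-10.4,5) -> (-12.592,7.192) [heading=135, draw]
REPEAT 3 [
  -- iteration 1/3 --
  FD 7.9: (-12.592,7.192) -> (-18.178,12.778) [heading=135, draw]
  LT 90: heading 135 -> 225
  RT 274: heading 225 -> 311
  RT 90: heading 311 -> 221
  -- iteration 2/3 --
  FD 7.9: (-18.178,12.778) -> (-24.14,7.595) [heading=221, draw]
  LT 90: heading 221 -> 311
  RT 274: heading 311 -> 37
  RT 90: heading 37 -> 307
  -- iteration 3/3 --
  FD 7.9: (-24.14,7.595) -> (-19.386,1.286) [heading=307, draw]
  LT 90: heading 307 -> 37
  RT 274: heading 37 -> 123
  RT 90: heading 123 -> 33
]
BK 2.5: (-19.386,1.286) -> (-21.483,-0.076) [heading=33, draw]
FD 8.6: (-21.483,-0.076) -> (-14.27,4.608) [heading=33, draw]
LT 45: heading 33 -> 78
RT 180: heading 78 -> 258
Final: pos=(-14.27,4.608), heading=258, 7 segment(s) drawn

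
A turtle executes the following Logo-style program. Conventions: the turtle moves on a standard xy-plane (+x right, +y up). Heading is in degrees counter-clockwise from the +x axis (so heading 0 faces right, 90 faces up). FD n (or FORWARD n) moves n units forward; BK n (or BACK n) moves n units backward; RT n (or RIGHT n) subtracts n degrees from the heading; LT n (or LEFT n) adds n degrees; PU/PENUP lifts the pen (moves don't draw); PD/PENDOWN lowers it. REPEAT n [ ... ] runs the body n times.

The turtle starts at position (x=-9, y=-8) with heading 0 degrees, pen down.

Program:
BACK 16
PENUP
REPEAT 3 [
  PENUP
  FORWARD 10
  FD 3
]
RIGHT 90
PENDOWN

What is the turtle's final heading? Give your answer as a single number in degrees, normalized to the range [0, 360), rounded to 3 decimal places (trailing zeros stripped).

Executing turtle program step by step:
Start: pos=(-9,-8), heading=0, pen down
BK 16: (-9,-8) -> (-25,-8) [heading=0, draw]
PU: pen up
REPEAT 3 [
  -- iteration 1/3 --
  PU: pen up
  FD 10: (-25,-8) -> (-15,-8) [heading=0, move]
  FD 3: (-15,-8) -> (-12,-8) [heading=0, move]
  -- iteration 2/3 --
  PU: pen up
  FD 10: (-12,-8) -> (-2,-8) [heading=0, move]
  FD 3: (-2,-8) -> (1,-8) [heading=0, move]
  -- iteration 3/3 --
  PU: pen up
  FD 10: (1,-8) -> (11,-8) [heading=0, move]
  FD 3: (11,-8) -> (14,-8) [heading=0, move]
]
RT 90: heading 0 -> 270
PD: pen down
Final: pos=(14,-8), heading=270, 1 segment(s) drawn

Answer: 270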